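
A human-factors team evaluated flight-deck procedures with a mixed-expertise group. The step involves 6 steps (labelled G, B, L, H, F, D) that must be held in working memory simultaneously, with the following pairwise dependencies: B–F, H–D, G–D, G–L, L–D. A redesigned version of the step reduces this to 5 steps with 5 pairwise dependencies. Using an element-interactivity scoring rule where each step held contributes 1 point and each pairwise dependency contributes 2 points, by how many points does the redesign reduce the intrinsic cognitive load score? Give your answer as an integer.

Original: 6 × 1 + 5 × 2 = 6 + 10 = 16.
Redesigned: 5 × 1 + 5 × 2 = 5 + 10 = 15.
Reduction = 16 − 15 = 1.

1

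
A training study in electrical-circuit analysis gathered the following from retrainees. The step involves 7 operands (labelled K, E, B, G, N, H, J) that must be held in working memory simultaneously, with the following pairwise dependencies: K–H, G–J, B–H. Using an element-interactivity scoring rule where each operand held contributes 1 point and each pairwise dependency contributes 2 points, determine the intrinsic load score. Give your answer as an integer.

Count of operands held simultaneously: 7.
Count of pairwise dependencies listed: 3.
Element contribution: 7 × 1 = 7.
Interaction contribution: 3 × 2 = 6.
Intrinsic load = 7 + 6 = 13.

13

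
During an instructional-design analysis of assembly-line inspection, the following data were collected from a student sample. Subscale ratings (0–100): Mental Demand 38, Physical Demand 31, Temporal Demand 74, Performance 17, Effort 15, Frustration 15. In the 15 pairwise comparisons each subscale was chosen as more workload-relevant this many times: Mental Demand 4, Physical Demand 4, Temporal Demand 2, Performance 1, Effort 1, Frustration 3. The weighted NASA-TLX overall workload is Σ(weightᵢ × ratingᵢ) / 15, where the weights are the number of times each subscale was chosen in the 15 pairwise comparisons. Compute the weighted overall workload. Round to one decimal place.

The tallies are the weights (they sum to 15).
Weighted sum = 4·38 + 4·31 + 2·74 + 1·17 + 1·15 + 3·15
            = 152 + 124 + 148 + 17 + 15 + 45 = 501.
Overall workload = 501 / 15 = 33.4000 ≈ 33.4.

33.4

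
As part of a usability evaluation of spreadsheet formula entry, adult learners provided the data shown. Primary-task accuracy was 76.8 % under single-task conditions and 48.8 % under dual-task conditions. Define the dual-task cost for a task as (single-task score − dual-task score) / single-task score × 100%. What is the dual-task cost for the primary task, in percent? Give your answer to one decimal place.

Cost = (76.8 − 48.8) / 76.8 × 100%
     = 28.0000 / 76.8 × 100% = 36.4583%.
≈ 36.5%.

36.5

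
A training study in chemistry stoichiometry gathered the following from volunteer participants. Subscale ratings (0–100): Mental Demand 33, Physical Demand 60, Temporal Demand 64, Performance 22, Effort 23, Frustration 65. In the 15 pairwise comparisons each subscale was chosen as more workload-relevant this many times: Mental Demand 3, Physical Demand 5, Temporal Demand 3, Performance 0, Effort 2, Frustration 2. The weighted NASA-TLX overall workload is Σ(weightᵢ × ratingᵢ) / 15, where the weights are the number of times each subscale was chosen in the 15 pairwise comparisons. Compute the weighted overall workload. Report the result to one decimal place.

51.1

The tallies are the weights (they sum to 15).
Weighted sum = 3·33 + 5·60 + 3·64 + 0·22 + 2·23 + 2·65
            = 99 + 300 + 192 + 0 + 46 + 130 = 767.
Overall workload = 767 / 15 = 51.1333 ≈ 51.1.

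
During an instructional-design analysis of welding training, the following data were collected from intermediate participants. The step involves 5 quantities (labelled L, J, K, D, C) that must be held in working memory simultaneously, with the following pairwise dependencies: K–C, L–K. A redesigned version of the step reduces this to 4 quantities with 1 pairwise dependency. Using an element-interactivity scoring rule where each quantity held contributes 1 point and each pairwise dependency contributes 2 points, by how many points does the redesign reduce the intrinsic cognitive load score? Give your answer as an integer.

Original: 5 × 1 + 2 × 2 = 5 + 4 = 9.
Redesigned: 4 × 1 + 1 × 2 = 4 + 2 = 6.
Reduction = 9 − 6 = 3.

3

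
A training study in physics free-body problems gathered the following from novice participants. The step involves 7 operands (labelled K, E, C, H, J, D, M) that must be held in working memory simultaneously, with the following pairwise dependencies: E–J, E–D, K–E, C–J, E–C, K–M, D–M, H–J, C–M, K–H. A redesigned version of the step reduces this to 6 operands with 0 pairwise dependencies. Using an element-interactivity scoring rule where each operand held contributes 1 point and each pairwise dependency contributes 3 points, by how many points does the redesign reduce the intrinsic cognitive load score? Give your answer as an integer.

31

Original: 7 × 1 + 10 × 3 = 7 + 30 = 37.
Redesigned: 6 × 1 + 0 × 3 = 6 + 0 = 6.
Reduction = 37 − 6 = 31.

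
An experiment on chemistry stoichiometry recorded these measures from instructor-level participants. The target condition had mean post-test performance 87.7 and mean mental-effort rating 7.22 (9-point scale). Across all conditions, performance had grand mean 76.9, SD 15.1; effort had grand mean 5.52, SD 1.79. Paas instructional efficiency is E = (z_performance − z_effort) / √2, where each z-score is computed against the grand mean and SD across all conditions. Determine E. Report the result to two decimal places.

-0.17

z_performance = (87.7 − 76.9) / 15.1 = 10.8000 / 15.1 = 0.7152.
z_effort = (7.22 − 5.52) / 1.79 = 1.7000 / 1.79 = 0.9497.
z_P − z_E = 0.7152 − 0.9497 = -0.2345.
E = -0.2345 / √2 = -0.2345 / 1.41421 = -0.1658 ≈ -0.17.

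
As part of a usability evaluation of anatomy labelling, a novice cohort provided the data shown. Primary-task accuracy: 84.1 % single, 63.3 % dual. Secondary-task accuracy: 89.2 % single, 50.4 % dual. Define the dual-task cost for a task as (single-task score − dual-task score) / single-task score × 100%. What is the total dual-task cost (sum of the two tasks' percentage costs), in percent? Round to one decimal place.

Primary cost = (84.1 − 63.3) / 84.1 × 100% = 24.7325%.
Secondary cost = (89.2 − 50.4) / 89.2 × 100% = 43.4978%.
Total = 24.7325% + 43.4978% = 68.2303% ≈ 68.2%.

68.2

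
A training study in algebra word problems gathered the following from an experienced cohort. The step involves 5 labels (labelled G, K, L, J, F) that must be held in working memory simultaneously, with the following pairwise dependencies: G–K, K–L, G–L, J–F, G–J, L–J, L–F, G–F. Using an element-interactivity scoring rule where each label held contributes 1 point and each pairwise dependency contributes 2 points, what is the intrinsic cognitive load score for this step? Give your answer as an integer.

Count of labels held simultaneously: 5.
Count of pairwise dependencies listed: 8.
Element contribution: 5 × 1 = 5.
Interaction contribution: 8 × 2 = 16.
Intrinsic load = 5 + 16 = 21.

21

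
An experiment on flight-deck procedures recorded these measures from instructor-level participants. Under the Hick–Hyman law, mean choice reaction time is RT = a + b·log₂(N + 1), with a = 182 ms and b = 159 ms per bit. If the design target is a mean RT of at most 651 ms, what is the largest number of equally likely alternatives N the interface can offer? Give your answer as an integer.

6

Set 182 + 159·log₂(N + 1) ≤ 651.
log₂(N + 1) ≤ (651 − 182) / 159 = 2.9497.
N + 1 ≤ 2^2.9497 = 7.7259.
N ≤ 6.7259, so the largest integer N is 6.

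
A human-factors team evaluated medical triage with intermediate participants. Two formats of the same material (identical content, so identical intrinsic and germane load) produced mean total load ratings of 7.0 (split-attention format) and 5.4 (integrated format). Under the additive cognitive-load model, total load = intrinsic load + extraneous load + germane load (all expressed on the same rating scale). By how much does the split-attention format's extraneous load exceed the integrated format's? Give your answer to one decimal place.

1.6

Intrinsic and germane load are equal across formats, so the difference in total load equals the difference in extraneous load.
Extraneous-load difference = 7.0 − 5.4 = 1.6.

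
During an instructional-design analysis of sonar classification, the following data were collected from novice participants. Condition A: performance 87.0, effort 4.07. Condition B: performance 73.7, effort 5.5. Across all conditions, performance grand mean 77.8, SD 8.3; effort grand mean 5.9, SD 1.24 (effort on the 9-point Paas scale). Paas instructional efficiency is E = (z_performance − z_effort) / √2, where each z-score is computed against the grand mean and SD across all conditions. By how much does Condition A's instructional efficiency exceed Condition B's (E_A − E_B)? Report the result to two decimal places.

Condition A: z_P = (87.0 − 77.8)/8.3 = 1.1084; z_E = (4.07 − 5.9)/1.24 = -1.4758; E_A = (1.1084 − (-1.4758))/√2 = 1.8273.
Condition B: z_P = (73.7 − 77.8)/8.3 = -0.4940; z_E = (5.5 − 5.9)/1.24 = -0.3226; E_B = (-0.4940 − (-0.3226))/√2 = -0.1212.
E_A − E_B = 1.8273 − (-0.1212) = 1.9485 ≈ 1.95.

1.95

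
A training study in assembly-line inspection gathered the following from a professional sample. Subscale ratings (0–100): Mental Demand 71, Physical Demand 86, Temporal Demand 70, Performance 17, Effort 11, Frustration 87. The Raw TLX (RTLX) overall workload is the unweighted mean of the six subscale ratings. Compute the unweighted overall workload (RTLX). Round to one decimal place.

Sum of ratings = 71 + 86 + 70 + 17 + 11 + 87 = 342.
RTLX = 342 / 6 = 57.0000 ≈ 57.0.

57.0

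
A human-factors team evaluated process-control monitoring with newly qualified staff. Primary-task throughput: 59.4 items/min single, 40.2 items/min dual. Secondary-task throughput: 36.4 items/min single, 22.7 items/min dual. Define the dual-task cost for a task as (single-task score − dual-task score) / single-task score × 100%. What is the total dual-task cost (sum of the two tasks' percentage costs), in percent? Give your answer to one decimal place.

Primary cost = (59.4 − 40.2) / 59.4 × 100% = 32.3232%.
Secondary cost = (36.4 − 22.7) / 36.4 × 100% = 37.6374%.
Total = 32.3232% + 37.6374% = 69.9606% ≈ 70.0%.

70.0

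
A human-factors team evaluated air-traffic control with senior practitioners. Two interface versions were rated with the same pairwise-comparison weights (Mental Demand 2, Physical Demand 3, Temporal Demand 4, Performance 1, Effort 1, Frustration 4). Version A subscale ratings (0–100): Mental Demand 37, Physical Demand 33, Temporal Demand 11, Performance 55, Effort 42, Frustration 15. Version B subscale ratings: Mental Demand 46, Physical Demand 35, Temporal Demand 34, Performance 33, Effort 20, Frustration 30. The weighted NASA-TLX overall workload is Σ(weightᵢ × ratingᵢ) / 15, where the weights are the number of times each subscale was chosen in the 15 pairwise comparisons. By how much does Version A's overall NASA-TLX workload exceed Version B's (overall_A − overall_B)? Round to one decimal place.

-8.8

Version A weighted sum = 2·37 + 3·33 + 4·11 + 1·55 + 1·42 + 4·15 = 74 + 99 + 44 + 55 + 42 + 60 = 374; overall_A = 374/15 = 24.9333.
Version B weighted sum = 2·46 + 3·35 + 4·34 + 1·33 + 1·20 + 4·30 = 92 + 105 + 136 + 33 + 20 + 120 = 506; overall_B = 506/15 = 33.7333.
Difference = 24.9333 − 33.7333 = -8.8000 ≈ -8.8.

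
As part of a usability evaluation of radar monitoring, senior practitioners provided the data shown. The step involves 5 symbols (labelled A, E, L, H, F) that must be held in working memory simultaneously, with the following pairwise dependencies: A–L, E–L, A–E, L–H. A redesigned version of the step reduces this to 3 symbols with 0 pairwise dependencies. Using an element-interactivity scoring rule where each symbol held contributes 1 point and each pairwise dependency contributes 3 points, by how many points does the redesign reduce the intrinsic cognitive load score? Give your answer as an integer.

14

Original: 5 × 1 + 4 × 3 = 5 + 12 = 17.
Redesigned: 3 × 1 + 0 × 3 = 3 + 0 = 3.
Reduction = 17 − 3 = 14.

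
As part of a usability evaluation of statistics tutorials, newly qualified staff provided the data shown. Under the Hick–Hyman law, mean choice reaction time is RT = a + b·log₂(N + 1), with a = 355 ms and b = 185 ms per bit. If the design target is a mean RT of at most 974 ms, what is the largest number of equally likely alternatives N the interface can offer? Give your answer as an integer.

Set 355 + 185·log₂(N + 1) ≤ 974.
log₂(N + 1) ≤ (974 − 355) / 185 = 3.3459.
N + 1 ≤ 2^3.3459 = 10.1675.
N ≤ 9.1675, so the largest integer N is 9.

9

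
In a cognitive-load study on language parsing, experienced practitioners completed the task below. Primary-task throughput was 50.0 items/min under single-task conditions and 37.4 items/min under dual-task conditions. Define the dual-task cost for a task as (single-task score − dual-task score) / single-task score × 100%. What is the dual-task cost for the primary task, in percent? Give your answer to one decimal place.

Cost = (50.0 − 37.4) / 50.0 × 100%
     = 12.6000 / 50.0 × 100% = 25.2000%.
≈ 25.2%.

25.2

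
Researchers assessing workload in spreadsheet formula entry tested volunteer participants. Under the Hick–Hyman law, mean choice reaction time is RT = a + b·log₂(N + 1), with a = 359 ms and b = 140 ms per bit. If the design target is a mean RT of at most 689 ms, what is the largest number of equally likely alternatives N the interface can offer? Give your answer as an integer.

Set 359 + 140·log₂(N + 1) ≤ 689.
log₂(N + 1) ≤ (689 − 359) / 140 = 2.3571.
N + 1 ≤ 2^2.3571 = 5.1234.
N ≤ 4.1234, so the largest integer N is 4.

4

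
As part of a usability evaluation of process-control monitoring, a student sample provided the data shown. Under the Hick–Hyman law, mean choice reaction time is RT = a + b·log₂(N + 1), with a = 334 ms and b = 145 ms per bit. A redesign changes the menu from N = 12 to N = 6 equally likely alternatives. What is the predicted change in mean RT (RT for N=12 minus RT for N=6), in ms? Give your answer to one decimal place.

RT(12) = 334 + 145·log₂(13) = 334 + 145·3.7004 = 870.5580 ms.
RT(6) = 334 + 145·log₂(7) = 334 + 145·2.8074 = 741.0730 ms.
Difference = 870.5580 − 741.0730 = 129.4850 ≈ 129.5 ms.

129.5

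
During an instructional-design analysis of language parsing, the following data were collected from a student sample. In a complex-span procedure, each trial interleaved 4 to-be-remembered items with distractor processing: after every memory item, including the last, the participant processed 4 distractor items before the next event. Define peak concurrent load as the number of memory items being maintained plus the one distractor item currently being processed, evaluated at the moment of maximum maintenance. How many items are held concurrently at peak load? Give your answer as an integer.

5

Maintenance is greatest during the distractor(s) after memory item 4: all 4 memory items are being held.
One distractor item is concurrently being processed.
Peak concurrent load = 4 + 1 = 5 items.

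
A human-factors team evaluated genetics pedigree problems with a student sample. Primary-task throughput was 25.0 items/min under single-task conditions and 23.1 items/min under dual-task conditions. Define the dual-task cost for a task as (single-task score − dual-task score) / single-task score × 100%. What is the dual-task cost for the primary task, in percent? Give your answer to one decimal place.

Cost = (25.0 − 23.1) / 25.0 × 100%
     = 1.9000 / 25.0 × 100% = 7.6000%.
≈ 7.6%.

7.6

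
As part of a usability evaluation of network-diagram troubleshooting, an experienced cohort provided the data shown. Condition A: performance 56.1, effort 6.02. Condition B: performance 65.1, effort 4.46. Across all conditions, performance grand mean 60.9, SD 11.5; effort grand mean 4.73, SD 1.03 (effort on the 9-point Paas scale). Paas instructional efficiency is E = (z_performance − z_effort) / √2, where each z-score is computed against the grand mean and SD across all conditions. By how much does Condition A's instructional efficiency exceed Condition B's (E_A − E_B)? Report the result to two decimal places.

Condition A: z_P = (56.1 − 60.9)/11.5 = -0.4174; z_E = (6.02 − 4.73)/1.03 = 1.2524; E_A = (-0.4174 − 1.2524)/√2 = -1.1807.
Condition B: z_P = (65.1 − 60.9)/11.5 = 0.3652; z_E = (4.46 − 4.73)/1.03 = -0.2621; E_B = (0.3652 − (-0.2621))/√2 = 0.4436.
E_A − E_B = -1.1807 − 0.4436 = -1.6243 ≈ -1.62.

-1.62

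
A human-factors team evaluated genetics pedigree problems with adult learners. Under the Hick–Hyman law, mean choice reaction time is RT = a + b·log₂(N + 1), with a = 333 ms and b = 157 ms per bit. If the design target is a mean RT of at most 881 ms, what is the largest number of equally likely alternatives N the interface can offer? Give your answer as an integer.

Set 333 + 157·log₂(N + 1) ≤ 881.
log₂(N + 1) ≤ (881 − 333) / 157 = 3.4904.
N + 1 ≤ 2^3.4904 = 11.2387.
N ≤ 10.2387, so the largest integer N is 10.

10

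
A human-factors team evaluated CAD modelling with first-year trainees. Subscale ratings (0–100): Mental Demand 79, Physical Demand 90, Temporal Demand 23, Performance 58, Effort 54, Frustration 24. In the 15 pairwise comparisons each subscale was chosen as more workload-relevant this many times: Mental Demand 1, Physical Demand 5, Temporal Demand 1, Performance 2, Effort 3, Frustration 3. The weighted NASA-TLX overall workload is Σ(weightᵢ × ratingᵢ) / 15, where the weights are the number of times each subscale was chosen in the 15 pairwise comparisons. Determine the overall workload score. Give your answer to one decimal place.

The tallies are the weights (they sum to 15).
Weighted sum = 1·79 + 5·90 + 1·23 + 2·58 + 3·54 + 3·24
            = 79 + 450 + 23 + 116 + 162 + 72 = 902.
Overall workload = 902 / 15 = 60.1333 ≈ 60.1.

60.1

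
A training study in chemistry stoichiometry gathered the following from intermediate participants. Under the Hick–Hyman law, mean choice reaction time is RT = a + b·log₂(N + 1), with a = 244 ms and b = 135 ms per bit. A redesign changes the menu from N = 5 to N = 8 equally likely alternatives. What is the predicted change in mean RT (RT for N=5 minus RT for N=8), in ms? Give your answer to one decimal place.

-79.0

RT(5) = 244 + 135·log₂(6) = 244 + 135·2.5850 = 592.9750 ms.
RT(8) = 244 + 135·log₂(9) = 244 + 135·3.1699 = 671.9365 ms.
Difference = 592.9750 − 671.9365 = -78.9615 ≈ -79.0 ms.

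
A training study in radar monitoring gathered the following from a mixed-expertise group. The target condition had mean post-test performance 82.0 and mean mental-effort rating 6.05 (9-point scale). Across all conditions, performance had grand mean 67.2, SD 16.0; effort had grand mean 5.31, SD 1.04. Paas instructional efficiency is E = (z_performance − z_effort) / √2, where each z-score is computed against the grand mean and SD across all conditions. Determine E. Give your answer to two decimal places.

z_performance = (82.0 − 67.2) / 16.0 = 14.8000 / 16.0 = 0.9250.
z_effort = (6.05 − 5.31) / 1.04 = 0.7400 / 1.04 = 0.7115.
z_P − z_E = 0.9250 − 0.7115 = 0.2135.
E = 0.2135 / √2 = 0.2135 / 1.41421 = 0.1510 ≈ 0.15.

0.15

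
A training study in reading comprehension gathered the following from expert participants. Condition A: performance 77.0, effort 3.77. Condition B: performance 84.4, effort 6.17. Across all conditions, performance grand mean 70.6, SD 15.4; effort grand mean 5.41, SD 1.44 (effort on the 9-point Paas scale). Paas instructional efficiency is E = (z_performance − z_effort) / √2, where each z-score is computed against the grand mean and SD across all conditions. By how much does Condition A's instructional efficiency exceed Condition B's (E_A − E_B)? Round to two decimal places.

0.84

Condition A: z_P = (77.0 − 70.6)/15.4 = 0.4156; z_E = (3.77 − 5.41)/1.44 = -1.1389; E_A = (0.4156 − (-1.1389))/√2 = 1.0992.
Condition B: z_P = (84.4 − 70.6)/15.4 = 0.8961; z_E = (6.17 − 5.41)/1.44 = 0.5278; E_B = (0.8961 − 0.5278)/√2 = 0.2604.
E_A − E_B = 1.0992 − 0.2604 = 0.8388 ≈ 0.84.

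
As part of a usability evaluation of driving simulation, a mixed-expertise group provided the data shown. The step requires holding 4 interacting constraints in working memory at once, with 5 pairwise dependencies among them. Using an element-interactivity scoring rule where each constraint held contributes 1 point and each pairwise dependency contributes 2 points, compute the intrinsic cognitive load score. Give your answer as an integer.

14

Element contribution: 4 × 1 = 4.
Interaction contribution: 5 × 2 = 10.
Intrinsic load = 4 + 10 = 14.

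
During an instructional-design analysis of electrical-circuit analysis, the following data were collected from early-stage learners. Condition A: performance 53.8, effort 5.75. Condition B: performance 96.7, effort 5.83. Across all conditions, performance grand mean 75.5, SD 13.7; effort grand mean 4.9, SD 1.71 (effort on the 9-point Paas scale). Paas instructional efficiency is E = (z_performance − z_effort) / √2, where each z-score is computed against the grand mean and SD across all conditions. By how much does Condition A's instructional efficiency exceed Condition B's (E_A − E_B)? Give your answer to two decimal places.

-2.18

Condition A: z_P = (53.8 − 75.5)/13.7 = -1.5839; z_E = (5.75 − 4.9)/1.71 = 0.4971; E_A = (-1.5839 − 0.4971)/√2 = -1.4715.
Condition B: z_P = (96.7 − 75.5)/13.7 = 1.5474; z_E = (5.83 − 4.9)/1.71 = 0.5439; E_B = (1.5474 − 0.5439)/√2 = 0.7096.
E_A − E_B = -1.4715 − 0.7096 = -2.1811 ≈ -2.18.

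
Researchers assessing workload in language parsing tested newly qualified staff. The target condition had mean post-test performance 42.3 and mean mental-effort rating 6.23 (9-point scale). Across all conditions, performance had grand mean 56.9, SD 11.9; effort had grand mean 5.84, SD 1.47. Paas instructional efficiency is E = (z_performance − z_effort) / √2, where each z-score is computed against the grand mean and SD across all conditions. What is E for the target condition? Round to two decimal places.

-1.06

z_performance = (42.3 − 56.9) / 11.9 = -14.6000 / 11.9 = -1.2269.
z_effort = (6.23 − 5.84) / 1.47 = 0.3900 / 1.47 = 0.2653.
z_P − z_E = -1.2269 − 0.2653 = -1.4922.
E = -1.4922 / √2 = -1.4922 / 1.41421 = -1.0551 ≈ -1.06.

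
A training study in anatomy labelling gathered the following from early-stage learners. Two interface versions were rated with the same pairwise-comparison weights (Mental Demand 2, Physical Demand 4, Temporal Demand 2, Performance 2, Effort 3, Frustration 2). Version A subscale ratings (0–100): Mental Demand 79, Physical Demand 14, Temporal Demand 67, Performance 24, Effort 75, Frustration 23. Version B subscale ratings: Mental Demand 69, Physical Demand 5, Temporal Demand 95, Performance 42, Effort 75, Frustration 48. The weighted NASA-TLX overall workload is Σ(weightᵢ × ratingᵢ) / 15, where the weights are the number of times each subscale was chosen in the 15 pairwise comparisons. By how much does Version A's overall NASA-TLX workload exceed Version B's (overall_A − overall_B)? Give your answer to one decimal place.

Version A weighted sum = 2·79 + 4·14 + 2·67 + 2·24 + 3·75 + 2·23 = 158 + 56 + 134 + 48 + 225 + 46 = 667; overall_A = 667/15 = 44.4667.
Version B weighted sum = 2·69 + 4·5 + 2·95 + 2·42 + 3·75 + 2·48 = 138 + 20 + 190 + 84 + 225 + 96 = 753; overall_B = 753/15 = 50.2000.
Difference = 44.4667 − 50.2000 = -5.7333 ≈ -5.7.

-5.7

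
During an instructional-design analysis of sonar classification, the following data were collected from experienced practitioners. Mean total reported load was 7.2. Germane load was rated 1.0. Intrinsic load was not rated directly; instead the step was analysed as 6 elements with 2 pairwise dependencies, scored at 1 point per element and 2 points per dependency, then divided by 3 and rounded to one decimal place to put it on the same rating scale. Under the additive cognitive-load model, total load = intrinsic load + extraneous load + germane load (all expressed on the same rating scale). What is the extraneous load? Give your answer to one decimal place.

Intrinsic (element-interactivity): (6 × 1 + 2 × 2) / 3 = 10 / 3 = 3.3333 → 3.3.
extraneous load = total − intrinsic − germane
             = 7.2 − 3.3 − 1.0 = 2.9.

2.9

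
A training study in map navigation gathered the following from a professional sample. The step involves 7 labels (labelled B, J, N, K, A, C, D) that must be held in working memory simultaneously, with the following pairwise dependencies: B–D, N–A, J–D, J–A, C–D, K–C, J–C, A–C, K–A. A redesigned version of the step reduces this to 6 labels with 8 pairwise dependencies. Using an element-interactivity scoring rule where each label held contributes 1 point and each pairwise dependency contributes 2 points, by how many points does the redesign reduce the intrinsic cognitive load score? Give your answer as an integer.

3

Original: 7 × 1 + 9 × 2 = 7 + 18 = 25.
Redesigned: 6 × 1 + 8 × 2 = 6 + 16 = 22.
Reduction = 25 − 22 = 3.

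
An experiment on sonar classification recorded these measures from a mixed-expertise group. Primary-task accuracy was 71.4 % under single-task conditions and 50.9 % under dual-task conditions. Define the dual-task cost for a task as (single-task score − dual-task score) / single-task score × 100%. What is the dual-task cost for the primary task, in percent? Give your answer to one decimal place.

Cost = (71.4 − 50.9) / 71.4 × 100%
     = 20.5000 / 71.4 × 100% = 28.7115%.
≈ 28.7%.

28.7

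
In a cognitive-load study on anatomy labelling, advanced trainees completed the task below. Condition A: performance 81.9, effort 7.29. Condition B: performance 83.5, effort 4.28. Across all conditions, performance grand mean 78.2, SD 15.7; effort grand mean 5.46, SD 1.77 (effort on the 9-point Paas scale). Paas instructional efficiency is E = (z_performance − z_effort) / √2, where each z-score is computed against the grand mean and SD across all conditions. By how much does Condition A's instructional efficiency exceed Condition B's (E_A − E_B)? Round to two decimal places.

-1.27

Condition A: z_P = (81.9 − 78.2)/15.7 = 0.2357; z_E = (7.29 − 5.46)/1.77 = 1.0339; E_A = (0.2357 − 1.0339)/√2 = -0.5644.
Condition B: z_P = (83.5 − 78.2)/15.7 = 0.3376; z_E = (4.28 − 5.46)/1.77 = -0.6667; E_B = (0.3376 − (-0.6667))/√2 = 0.7101.
E_A − E_B = -0.5644 − 0.7101 = -1.2745 ≈ -1.27.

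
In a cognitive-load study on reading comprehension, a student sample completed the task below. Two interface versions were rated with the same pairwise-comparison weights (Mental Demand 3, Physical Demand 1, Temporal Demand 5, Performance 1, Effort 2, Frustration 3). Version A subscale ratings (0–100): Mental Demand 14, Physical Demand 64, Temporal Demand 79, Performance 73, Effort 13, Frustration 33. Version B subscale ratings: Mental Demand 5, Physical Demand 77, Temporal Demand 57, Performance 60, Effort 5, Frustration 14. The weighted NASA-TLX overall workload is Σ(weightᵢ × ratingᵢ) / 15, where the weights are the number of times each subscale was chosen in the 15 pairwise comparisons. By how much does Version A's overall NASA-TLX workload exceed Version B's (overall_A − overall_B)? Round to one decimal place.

14.0

Version A weighted sum = 3·14 + 1·64 + 5·79 + 1·73 + 2·13 + 3·33 = 42 + 64 + 395 + 73 + 26 + 99 = 699; overall_A = 699/15 = 46.6000.
Version B weighted sum = 3·5 + 1·77 + 5·57 + 1·60 + 2·5 + 3·14 = 15 + 77 + 285 + 60 + 10 + 42 = 489; overall_B = 489/15 = 32.6000.
Difference = 46.6000 − 32.6000 = 14.0000 ≈ 14.0.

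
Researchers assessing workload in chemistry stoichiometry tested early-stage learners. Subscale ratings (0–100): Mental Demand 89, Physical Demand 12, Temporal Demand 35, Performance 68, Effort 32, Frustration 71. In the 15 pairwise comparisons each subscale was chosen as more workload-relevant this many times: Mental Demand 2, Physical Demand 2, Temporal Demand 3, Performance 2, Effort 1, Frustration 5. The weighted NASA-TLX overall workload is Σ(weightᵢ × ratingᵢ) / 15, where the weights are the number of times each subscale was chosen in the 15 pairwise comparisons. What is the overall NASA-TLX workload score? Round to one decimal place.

The tallies are the weights (they sum to 15).
Weighted sum = 2·89 + 2·12 + 3·35 + 2·68 + 1·32 + 5·71
            = 178 + 24 + 105 + 136 + 32 + 355 = 830.
Overall workload = 830 / 15 = 55.3333 ≈ 55.3.

55.3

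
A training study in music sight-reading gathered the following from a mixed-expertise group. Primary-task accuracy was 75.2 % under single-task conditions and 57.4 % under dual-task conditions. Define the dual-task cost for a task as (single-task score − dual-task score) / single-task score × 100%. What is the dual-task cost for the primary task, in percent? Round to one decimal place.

Cost = (75.2 − 57.4) / 75.2 × 100%
     = 17.8000 / 75.2 × 100% = 23.6702%.
≈ 23.7%.

23.7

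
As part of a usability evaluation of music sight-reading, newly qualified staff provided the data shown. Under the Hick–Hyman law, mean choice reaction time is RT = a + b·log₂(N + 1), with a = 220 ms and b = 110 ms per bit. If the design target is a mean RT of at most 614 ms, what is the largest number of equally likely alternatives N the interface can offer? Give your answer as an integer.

10

Set 220 + 110·log₂(N + 1) ≤ 614.
log₂(N + 1) ≤ (614 − 220) / 110 = 3.5818.
N + 1 ≤ 2^3.5818 = 11.9737.
N ≤ 10.9737, so the largest integer N is 10.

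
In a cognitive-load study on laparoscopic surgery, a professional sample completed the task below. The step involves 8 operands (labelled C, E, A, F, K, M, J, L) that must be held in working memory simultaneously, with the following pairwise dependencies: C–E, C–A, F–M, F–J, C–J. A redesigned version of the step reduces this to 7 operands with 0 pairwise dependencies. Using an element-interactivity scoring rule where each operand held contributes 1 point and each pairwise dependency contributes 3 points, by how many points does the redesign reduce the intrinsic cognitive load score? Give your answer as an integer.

16

Original: 8 × 1 + 5 × 3 = 8 + 15 = 23.
Redesigned: 7 × 1 + 0 × 3 = 7 + 0 = 7.
Reduction = 23 − 7 = 16.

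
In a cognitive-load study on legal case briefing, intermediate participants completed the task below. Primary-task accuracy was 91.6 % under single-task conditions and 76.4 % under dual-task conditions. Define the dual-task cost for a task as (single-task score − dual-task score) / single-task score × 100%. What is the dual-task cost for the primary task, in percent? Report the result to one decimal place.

Cost = (91.6 − 76.4) / 91.6 × 100%
     = 15.2000 / 91.6 × 100% = 16.5939%.
≈ 16.6%.

16.6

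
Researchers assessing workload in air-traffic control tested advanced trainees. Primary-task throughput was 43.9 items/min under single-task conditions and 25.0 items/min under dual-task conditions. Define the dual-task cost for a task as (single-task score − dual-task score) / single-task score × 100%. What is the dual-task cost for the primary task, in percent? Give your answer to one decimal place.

43.1

Cost = (43.9 − 25.0) / 43.9 × 100%
     = 18.9000 / 43.9 × 100% = 43.0524%.
≈ 43.1%.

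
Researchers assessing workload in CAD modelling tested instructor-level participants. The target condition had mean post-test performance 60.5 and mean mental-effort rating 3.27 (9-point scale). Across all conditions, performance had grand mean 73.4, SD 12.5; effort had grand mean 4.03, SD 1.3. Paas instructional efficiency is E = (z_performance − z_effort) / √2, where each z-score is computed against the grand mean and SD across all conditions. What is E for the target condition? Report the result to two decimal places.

-0.32

z_performance = (60.5 − 73.4) / 12.5 = -12.9000 / 12.5 = -1.0320.
z_effort = (3.27 − 4.03) / 1.3 = -0.7600 / 1.3 = -0.5846.
z_P − z_E = -1.0320 − (-0.5846) = -0.4474.
E = -0.4474 / √2 = -0.4474 / 1.41421 = -0.3164 ≈ -0.32.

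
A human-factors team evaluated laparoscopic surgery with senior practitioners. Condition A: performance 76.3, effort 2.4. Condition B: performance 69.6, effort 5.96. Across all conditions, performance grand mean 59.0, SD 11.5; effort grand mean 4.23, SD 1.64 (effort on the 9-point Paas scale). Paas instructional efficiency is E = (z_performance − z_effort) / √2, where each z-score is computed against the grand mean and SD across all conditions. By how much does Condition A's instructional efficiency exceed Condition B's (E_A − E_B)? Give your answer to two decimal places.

1.95

Condition A: z_P = (76.3 − 59.0)/11.5 = 1.5043; z_E = (2.4 − 4.23)/1.64 = -1.1159; E_A = (1.5043 − (-1.1159))/√2 = 1.8528.
Condition B: z_P = (69.6 − 59.0)/11.5 = 0.9217; z_E = (5.96 − 4.23)/1.64 = 1.0549; E_B = (0.9217 − 1.0549)/√2 = -0.0942.
E_A − E_B = 1.8528 − (-0.0942) = 1.9470 ≈ 1.95.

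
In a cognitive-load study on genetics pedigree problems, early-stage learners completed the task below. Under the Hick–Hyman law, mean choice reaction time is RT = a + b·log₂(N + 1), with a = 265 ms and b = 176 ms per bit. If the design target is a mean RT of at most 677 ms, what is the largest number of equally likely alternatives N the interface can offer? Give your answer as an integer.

Set 265 + 176·log₂(N + 1) ≤ 677.
log₂(N + 1) ≤ (677 − 265) / 176 = 2.3409.
N + 1 ≤ 2^2.3409 = 5.0662.
N ≤ 4.0662, so the largest integer N is 4.

4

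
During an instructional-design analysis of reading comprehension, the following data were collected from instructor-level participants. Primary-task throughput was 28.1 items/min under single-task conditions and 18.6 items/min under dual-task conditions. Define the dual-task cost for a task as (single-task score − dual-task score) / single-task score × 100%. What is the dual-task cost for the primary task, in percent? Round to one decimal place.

33.8

Cost = (28.1 − 18.6) / 28.1 × 100%
     = 9.5000 / 28.1 × 100% = 33.8078%.
≈ 33.8%.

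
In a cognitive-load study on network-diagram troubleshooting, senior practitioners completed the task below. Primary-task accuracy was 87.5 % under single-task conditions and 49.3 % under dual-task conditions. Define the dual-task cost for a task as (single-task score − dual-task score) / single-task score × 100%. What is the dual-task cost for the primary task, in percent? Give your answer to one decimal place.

Cost = (87.5 − 49.3) / 87.5 × 100%
     = 38.2000 / 87.5 × 100% = 43.6571%.
≈ 43.7%.

43.7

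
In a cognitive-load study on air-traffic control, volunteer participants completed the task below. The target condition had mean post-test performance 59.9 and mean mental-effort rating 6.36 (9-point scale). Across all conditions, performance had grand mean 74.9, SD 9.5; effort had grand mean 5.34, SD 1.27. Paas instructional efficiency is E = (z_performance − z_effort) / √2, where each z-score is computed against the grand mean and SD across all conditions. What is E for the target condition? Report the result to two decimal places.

-1.68

z_performance = (59.9 − 74.9) / 9.5 = -15.0000 / 9.5 = -1.5789.
z_effort = (6.36 − 5.34) / 1.27 = 1.0200 / 1.27 = 0.8031.
z_P − z_E = -1.5789 − 0.8031 = -2.3820.
E = -2.3820 / √2 = -2.3820 / 1.41421 = -1.6843 ≈ -1.68.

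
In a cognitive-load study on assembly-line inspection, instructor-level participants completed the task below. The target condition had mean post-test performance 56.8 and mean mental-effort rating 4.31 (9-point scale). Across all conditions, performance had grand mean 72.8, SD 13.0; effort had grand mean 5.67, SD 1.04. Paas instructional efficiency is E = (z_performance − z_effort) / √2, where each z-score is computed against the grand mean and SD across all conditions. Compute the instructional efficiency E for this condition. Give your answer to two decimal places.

z_performance = (56.8 − 72.8) / 13.0 = -16.0000 / 13.0 = -1.2308.
z_effort = (4.31 − 5.67) / 1.04 = -1.3600 / 1.04 = -1.3077.
z_P − z_E = -1.2308 − (-1.3077) = 0.0769.
E = 0.0769 / √2 = 0.0769 / 1.41421 = 0.0544 ≈ 0.05.

0.05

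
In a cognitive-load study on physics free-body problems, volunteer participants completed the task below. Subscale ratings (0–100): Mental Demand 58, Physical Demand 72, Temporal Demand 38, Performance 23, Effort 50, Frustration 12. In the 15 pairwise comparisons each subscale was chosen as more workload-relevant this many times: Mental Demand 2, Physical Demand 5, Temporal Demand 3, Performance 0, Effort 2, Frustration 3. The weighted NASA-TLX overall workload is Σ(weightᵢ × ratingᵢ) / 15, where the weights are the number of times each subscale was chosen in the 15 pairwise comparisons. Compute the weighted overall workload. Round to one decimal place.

The tallies are the weights (they sum to 15).
Weighted sum = 2·58 + 5·72 + 3·38 + 0·23 + 2·50 + 3·12
            = 116 + 360 + 114 + 0 + 100 + 36 = 726.
Overall workload = 726 / 15 = 48.4000 ≈ 48.4.

48.4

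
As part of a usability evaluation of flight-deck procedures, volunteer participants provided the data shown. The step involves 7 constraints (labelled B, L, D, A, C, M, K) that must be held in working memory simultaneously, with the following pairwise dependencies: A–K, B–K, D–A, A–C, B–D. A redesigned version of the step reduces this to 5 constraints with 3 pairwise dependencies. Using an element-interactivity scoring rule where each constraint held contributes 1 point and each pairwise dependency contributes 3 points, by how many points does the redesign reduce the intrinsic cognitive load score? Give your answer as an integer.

8

Original: 7 × 1 + 5 × 3 = 7 + 15 = 22.
Redesigned: 5 × 1 + 3 × 3 = 5 + 9 = 14.
Reduction = 22 − 14 = 8.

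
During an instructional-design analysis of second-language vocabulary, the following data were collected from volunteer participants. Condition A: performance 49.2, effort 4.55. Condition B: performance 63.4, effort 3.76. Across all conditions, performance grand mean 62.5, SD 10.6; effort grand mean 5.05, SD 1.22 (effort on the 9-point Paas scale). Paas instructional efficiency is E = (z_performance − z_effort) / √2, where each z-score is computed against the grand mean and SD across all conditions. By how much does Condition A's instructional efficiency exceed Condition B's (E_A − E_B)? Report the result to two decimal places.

Condition A: z_P = (49.2 − 62.5)/10.6 = -1.2547; z_E = (4.55 − 5.05)/1.22 = -0.4098; E_A = (-1.2547 − (-0.4098))/√2 = -0.5974.
Condition B: z_P = (63.4 − 62.5)/10.6 = 0.0849; z_E = (3.76 − 5.05)/1.22 = -1.0574; E_B = (0.0849 − (-1.0574))/√2 = 0.8077.
E_A − E_B = -0.5974 − 0.8077 = -1.4051 ≈ -1.41.

-1.41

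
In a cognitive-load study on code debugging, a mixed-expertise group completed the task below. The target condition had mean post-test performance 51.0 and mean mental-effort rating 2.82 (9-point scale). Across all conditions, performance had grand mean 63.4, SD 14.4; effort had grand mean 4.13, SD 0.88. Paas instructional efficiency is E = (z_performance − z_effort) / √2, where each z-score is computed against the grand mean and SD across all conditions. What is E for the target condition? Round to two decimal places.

0.44

z_performance = (51.0 − 63.4) / 14.4 = -12.4000 / 14.4 = -0.8611.
z_effort = (2.82 − 4.13) / 0.88 = -1.3100 / 0.88 = -1.4886.
z_P − z_E = -0.8611 − (-1.4886) = 0.6275.
E = 0.6275 / √2 = 0.6275 / 1.41421 = 0.4437 ≈ 0.44.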